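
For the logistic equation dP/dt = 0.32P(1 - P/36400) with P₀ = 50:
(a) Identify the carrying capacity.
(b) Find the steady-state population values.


Logistic ODE dP/dt = 0.32P(1 - P/36400) has equilibria where dP/dt = 0, i.e. P = 0 or P = 36400.
The coefficient (1 - P/K) = 0 when P = K, identifying K = 36400 as the carrying capacity.
(a) K = 36400; (b) equilibria P = 0 and P = 36400.


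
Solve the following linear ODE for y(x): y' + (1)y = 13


P(x) = 1, Q(x) = 13; integrating factor μ = e^(x).
(μ y)' = 13e^(x) ⇒ μ y = 13e^(x) + C.
Divide by μ: y = 13 + Ce^(-x).


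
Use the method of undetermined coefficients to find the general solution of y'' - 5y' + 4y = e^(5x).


Characteristic roots of r² - 5r + 4 = 0 are 1, 4.
y_h = C₁e^(x) + C₂e^(4x).
Forcing exponent 5 is not a characteristic root; try y_p = Ae^(5x).
Substitute: A·(25 + (-5)·5 + (4)) = A·4 = 1, so A = 1/4.
General solution: y = C₁e^(x) + C₂e^(4x) + (1/4)e^(5x).


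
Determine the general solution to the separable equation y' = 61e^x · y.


Separate variables: dy/y = 61e^x dx.
Integrate: ln|y| = 61e^x + C₀.
Exponentiate: y = Ce^(61e^x).


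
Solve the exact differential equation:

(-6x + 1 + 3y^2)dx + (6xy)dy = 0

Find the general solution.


Check exactness: ∂M/∂y = 6y and ∂N/∂x = 6y; equal, so the equation is exact.
Integrate M with respect to x (treating y as constant): ∫M dx = -3x^2 + x + 3xy^2 + h(y).
Differentiate w.r.t. y and set equal to N: all terms match, so h'(y) = 0 and h is a constant absorbed into C.
General solution: -3x^2 + x + 3xy^2 = C.


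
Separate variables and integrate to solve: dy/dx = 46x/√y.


Separate: √y dy = 46x dx.
Integrate: (2/3)y^(3/2) = 23x² + C.


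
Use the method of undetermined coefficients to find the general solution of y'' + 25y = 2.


Homogeneous part: r² + 25 = 0 ⇒ r = ±5i, so y_h = C₁cos(5x) + C₂sin(5x).
Try constant y_p = A; plug in: 25A = 2 ⇒ A = 2/25.
General solution: y = C₁cos(5x) + C₂sin(5x) + 2/25.


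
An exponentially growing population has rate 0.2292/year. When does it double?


Exponential growth: P(t) = P₀ e^(0.2292t). Set P(t)/P₀ = 2: e^(0.2292t) = 2.
Solve: t = ln(2)/0.2292 ≈ 3.02 years.


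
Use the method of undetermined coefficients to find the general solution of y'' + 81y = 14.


Homogeneous part: r² + 81 = 0 ⇒ r = ±9i, so y_h = C₁cos(9x) + C₂sin(9x).
Try constant y_p = A; plug in: 81A = 14 ⇒ A = 14/81.
General solution: y = C₁cos(9x) + C₂sin(9x) + 14/81.


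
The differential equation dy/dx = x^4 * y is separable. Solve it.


Separate variables: dy/y = x^4 dx.
Integrate: ln|y| = (1/5)x^5 + C₀.
Exponentiate: y = Ce^((1/5)x^5).


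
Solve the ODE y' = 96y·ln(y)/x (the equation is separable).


Separate: dy/[y ln(y)] = 96 dx/x.
Substitute u = ln(y): du/u = 96 dx/x.
Integrate: ln|ln(y)| = 96ln|x| + C₀, hence ln(y) = C·x^96.


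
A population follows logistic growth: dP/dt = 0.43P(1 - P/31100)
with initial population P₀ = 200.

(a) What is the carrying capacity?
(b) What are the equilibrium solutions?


Logistic ODE dP/dt = 0.43P(1 - P/31100) has equilibria where dP/dt = 0, i.e. P = 0 or P = 31100.
The coefficient (1 - P/K) = 0 when P = K, identifying K = 31100 as the carrying capacity.
(a) K = 31100; (b) equilibria P = 0 and P = 31100.


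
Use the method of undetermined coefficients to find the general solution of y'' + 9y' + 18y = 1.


Characteristic roots of r² + 9r + 18 = 0 are -6, -3.
y_h = C₁e^(-6x) + C₂e^(-3x).
Constant forcing; try y_p = A. Then 18A = 1 ⇒ A = 1/18.
General solution: y = C₁e^(-6x) + C₂e^(-3x) + 1/18.


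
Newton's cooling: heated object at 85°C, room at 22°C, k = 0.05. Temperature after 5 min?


Newton's law: dT/dt = -k(T - T_a) has solution T(t) = T_a + (T₀ - T_a)e^(-kt).
Plug in T_a = 22, T₀ = 85, k = 0.05, t = 5: T(5) = 22 + (63)e^(-0.25) ≈ 71.1°C.


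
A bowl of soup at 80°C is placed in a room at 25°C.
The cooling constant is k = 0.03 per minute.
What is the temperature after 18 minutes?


Newton's law: dT/dt = -k(T - T_a) has solution T(t) = T_a + (T₀ - T_a)e^(-kt).
Plug in T_a = 25, T₀ = 80, k = 0.03, t = 18: T(18) = 25 + (55)e^(-0.54) ≈ 57.1°C.


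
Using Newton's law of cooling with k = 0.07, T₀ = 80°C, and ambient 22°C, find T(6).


Newton's law: dT/dt = -k(T - T_a) has solution T(t) = T_a + (T₀ - T_a)e^(-kt).
Plug in T_a = 22, T₀ = 80, k = 0.07, t = 6: T(6) = 22 + (58)e^(-0.42) ≈ 60.1°C.


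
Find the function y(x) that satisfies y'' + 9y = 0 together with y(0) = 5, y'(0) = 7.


Characteristic roots of r² + 9 = 0 are ±3i, so y = C₁cos(3x) + C₂sin(3x).
Apply y(0) = 5: C₁ = 5. Differentiate and apply y'(0) = 7: 3·C₂ = 7, so C₂ = 7/3.
Particular solution: y = 5cos(3x) + (7/3)sin(3x).


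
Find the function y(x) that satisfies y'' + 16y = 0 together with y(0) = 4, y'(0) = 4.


Characteristic roots of r² + 16 = 0 are ±4i, so y = C₁cos(4x) + C₂sin(4x).
Apply y(0) = 4: C₁ = 4. Differentiate and apply y'(0) = 4: 4·C₂ = 4, so C₂ = 1.
Particular solution: y = 4cos(4x) + sin(4x).


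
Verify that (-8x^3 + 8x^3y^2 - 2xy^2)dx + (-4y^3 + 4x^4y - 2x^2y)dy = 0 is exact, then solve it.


Check exactness: ∂M/∂y = 16x^3y - 4xy and ∂N/∂x = 16x^3y - 4xy; equal, so the equation is exact.
Integrate M with respect to x (treating y as constant): ∫M dx = -2x^4 + 2x^4y^2 - x^2y^2 + h(y).
Differentiate w.r.t. y and set equal to N: the x-dependent terms already match, leaving h'(y) = -4y^3. Integrate: h(y) = -y^4.
So F(x,y) = -2x^4 - y^4 + 2x^4y^2 - x^2y^2.
General solution: -2x^4 - y^4 + 2x^4y^2 - x^2y^2 = C.


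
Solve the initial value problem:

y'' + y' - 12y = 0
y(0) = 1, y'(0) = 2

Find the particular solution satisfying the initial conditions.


Characteristic roots of r² + r - 12 = 0 are 3, -4.
General solution y = c₁ e^(3x) + c₂ e^(-4x).
Apply y(0) = 1: c₁ + c₂ = 1. Apply y'(0) = 2: 3 c₁ - 4 c₂ = 2.
Solve: c₁ = 6/7, c₂ = 1/7.
Particular solution: y = (6/7)e^(3x) + (1/7)e^(-4x).


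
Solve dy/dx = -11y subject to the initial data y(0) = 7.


General solution of y' = -11y is y = Ce^(-11x).
Apply y(0) = 7: C = 7.
Particular solution: y = 7e^(-11x).


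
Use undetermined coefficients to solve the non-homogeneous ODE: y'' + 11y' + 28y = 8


Characteristic roots of r² + 11r + 28 = 0 are -7, -4.
y_h = C₁e^(-7x) + C₂e^(-4x).
Constant forcing; try y_p = A. Then 28A = 8 ⇒ A = 2/7.
General solution: y = C₁e^(-7x) + C₂e^(-4x) + 2/7.


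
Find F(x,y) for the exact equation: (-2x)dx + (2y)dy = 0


Check exactness: ∂M/∂y = 0 and ∂N/∂x = 0; equal, so the equation is exact.
Integrate M with respect to x (treating y as constant): ∫M dx = -x^2 + h(y).
Differentiate w.r.t. y and set equal to N: the x-dependent terms already match, leaving h'(y) = 2y. Integrate: h(y) = y^2.
So F(x,y) = -x^2 + y^2.
General solution: -x^2 + y^2 = C.


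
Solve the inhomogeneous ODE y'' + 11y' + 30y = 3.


Characteristic roots of r² + 11r + 30 = 0 are -5, -6.
y_h = C₁e^(-5x) + C₂e^(-6x).
Constant forcing; try y_p = A. Then 30A = 3 ⇒ A = 1/10.
General solution: y = C₁e^(-5x) + C₂e^(-6x) + 1/10.


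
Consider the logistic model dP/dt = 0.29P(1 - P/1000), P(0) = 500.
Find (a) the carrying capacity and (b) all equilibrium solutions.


Logistic ODE dP/dt = 0.29P(1 - P/1000) has equilibria where dP/dt = 0, i.e. P = 0 or P = 1000.
The coefficient (1 - P/K) = 0 when P = K, identifying K = 1000 as the carrying capacity.
(a) K = 1000; (b) equilibria P = 0 and P = 1000.


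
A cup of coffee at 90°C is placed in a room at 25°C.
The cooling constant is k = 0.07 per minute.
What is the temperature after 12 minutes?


Newton's law: dT/dt = -k(T - T_a) has solution T(t) = T_a + (T₀ - T_a)e^(-kt).
Plug in T_a = 25, T₀ = 90, k = 0.07, t = 12: T(12) = 25 + (65)e^(-0.84) ≈ 53.1°C.


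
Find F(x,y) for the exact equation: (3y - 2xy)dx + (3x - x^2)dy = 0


Check exactness: ∂M/∂y = 3 - 2x and ∂N/∂x = 3 - 2x; equal, so the equation is exact.
Integrate M with respect to x (treating y as constant): ∫M dx = 3xy - x^2y + h(y).
Differentiate w.r.t. y and set equal to N: all terms match, so h'(y) = 0 and h is a constant absorbed into C.
General solution: 3xy - x^2y = C.


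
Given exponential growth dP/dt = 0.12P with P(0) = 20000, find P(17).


The ODE dP/dt = 0.12P has solution P(t) = P(0)e^(0.12t).
Substitute P(0) = 20000 and t = 17: P(17) = 20000 e^(2.04) ≈ 153812.


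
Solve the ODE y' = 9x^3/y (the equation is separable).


Separate variables: y dy = 9x^3 dx.
Integrate both sides: y²/2 = (9/4)x^4 + C₀.
Multiply by 2: y² = (9/2)x^4 + C.


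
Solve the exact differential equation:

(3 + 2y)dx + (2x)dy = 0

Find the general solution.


Check exactness: ∂M/∂y = 2 and ∂N/∂x = 2; equal, so the equation is exact.
Integrate M with respect to x (treating y as constant): ∫M dx = 3x + 2xy + h(y).
Differentiate w.r.t. y and set equal to N: all terms match, so h'(y) = 0 and h is a constant absorbed into C.
General solution: 3x + 2xy = C.


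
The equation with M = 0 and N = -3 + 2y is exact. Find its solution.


Check exactness: ∂M/∂y = 0 and ∂N/∂x = 0; equal, so the equation is exact.
Integrate M with respect to x (treating y as constant): ∫M dx = 0 + h(y).
Differentiate w.r.t. y and set equal to N: the x-dependent terms already match, leaving h'(y) = -3 + 2y. Integrate: h(y) = -3y + y^2.
So F(x,y) = -3y + y^2.
General solution: -3y + y^2 = C.


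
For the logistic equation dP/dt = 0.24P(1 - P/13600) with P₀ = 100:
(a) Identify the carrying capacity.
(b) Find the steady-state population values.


Logistic ODE dP/dt = 0.24P(1 - P/13600) has equilibria where dP/dt = 0, i.e. P = 0 or P = 13600.
The coefficient (1 - P/K) = 0 when P = K, identifying K = 13600 as the carrying capacity.
(a) K = 13600; (b) equilibria P = 0 and P = 13600.


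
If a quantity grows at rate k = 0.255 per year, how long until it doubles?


Exponential growth: P(t) = P₀ e^(0.255t). Set P(t)/P₀ = 2: e^(0.255t) = 2.
Solve: t = ln(2)/0.255 ≈ 2.72 years.


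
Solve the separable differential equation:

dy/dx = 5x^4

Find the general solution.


Integrate both sides with respect to x: y = ∫ 5x^4 dx = x^5 + C.


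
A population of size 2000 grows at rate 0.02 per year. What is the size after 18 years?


The ODE dP/dt = 0.02P has solution P(t) = P(0)e^(0.02t).
Substitute P(0) = 2000 and t = 18: P(18) = 2000 e^(0.36) ≈ 2867.


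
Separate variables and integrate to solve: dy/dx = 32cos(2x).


g(y) = 1, so integrate directly: y = ∫ 32cos(2x) dx = 16sin(2x) + C.


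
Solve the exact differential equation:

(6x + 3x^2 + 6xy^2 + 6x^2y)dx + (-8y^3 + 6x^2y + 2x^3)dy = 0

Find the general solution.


Check exactness: ∂M/∂y = 12xy + 6x^2 and ∂N/∂x = 12xy + 6x^2; equal, so the equation is exact.
Integrate M with respect to x (treating y as constant): ∫M dx = 3x^2 + x^3 + 3x^2y^2 + 2x^3y + h(y).
Differentiate w.r.t. y and set equal to N: the x-dependent terms already match, leaving h'(y) = -8y^3. Integrate: h(y) = -2y^4.
So F(x,y) = 3x^2 + x^3 - 2y^4 + 3x^2y^2 + 2x^3y.
General solution: 3x^2 + x^3 - 2y^4 + 3x^2y^2 + 2x^3y = C.


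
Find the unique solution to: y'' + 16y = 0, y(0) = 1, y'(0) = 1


Characteristic roots of r² + 16 = 0 are ±4i, so y = C₁cos(4x) + C₂sin(4x).
Apply y(0) = 1: C₁ = 1. Differentiate and apply y'(0) = 1: 4·C₂ = 1, so C₂ = 1/4.
Particular solution: y = cos(4x) + (1/4)sin(4x).


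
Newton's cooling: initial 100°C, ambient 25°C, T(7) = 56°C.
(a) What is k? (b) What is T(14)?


Newton's law: T(t) = T_a + (T₀ - T_a)e^(-kt).
(a) Use T(7) = 56: (56 - 25)/(100 - 25) = e^(-k·7), so k = -ln(0.413)/7 ≈ 0.1262.
(b) Apply k to t = 14: T(14) = 25 + (75)e^(-1.767) ≈ 37.8°C.


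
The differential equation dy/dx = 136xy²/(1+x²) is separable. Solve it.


Separate: dy/y² = 136x/(1+x²) dx.
Integrate LHS: ∫ dy/y² = -1/y.
Integrate RHS via u = 1+x²: 68ln(1+x²) + C.
Result: -1/y = 68ln(1+x²) + C.


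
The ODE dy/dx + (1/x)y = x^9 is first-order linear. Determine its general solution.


P(x) = 1/x ⇒ μ = x^1.
(x^1 y)' = x^1·x^9 = x^10.
Integrate: x^1 y = x^11/(11) + C.
Solve for y: y = (1/11)x^10 + C/x^1.


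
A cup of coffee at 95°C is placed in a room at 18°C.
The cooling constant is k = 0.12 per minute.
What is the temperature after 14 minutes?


Newton's law: dT/dt = -k(T - T_a) has solution T(t) = T_a + (T₀ - T_a)e^(-kt).
Plug in T_a = 18, T₀ = 95, k = 0.12, t = 14: T(14) = 18 + (77)e^(-1.68) ≈ 32.4°C.


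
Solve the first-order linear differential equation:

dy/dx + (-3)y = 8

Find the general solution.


P(x) = -3 ⇒ μ = e^(-3x).
(μ y)' = 8e^(-3x) ⇒ μ y = -(8/3)e^(-3x) + C.
Divide by μ: y = -8/3 + Ce^(3x).


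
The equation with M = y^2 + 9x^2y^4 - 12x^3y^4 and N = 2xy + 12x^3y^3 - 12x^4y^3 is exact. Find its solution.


Check exactness: ∂M/∂y = 2y + 36x^2y^3 - 48x^3y^3 and ∂N/∂x = 2y + 36x^2y^3 - 48x^3y^3; equal, so the equation is exact.
Integrate M with respect to x (treating y as constant): ∫M dx = xy^2 + 3x^3y^4 - 3x^4y^4 + h(y).
Differentiate w.r.t. y and set equal to N: all terms match, so h'(y) = 0 and h is a constant absorbed into C.
General solution: xy^2 + 3x^3y^4 - 3x^4y^4 = C.


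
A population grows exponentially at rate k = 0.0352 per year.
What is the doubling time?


Exponential growth: P(t) = P₀ e^(0.0352t). Set P(t)/P₀ = 2: e^(0.0352t) = 2.
Solve: t = ln(2)/0.0352 ≈ 19.69 years.


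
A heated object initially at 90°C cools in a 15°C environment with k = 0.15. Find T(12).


Newton's law: dT/dt = -k(T - T_a) has solution T(t) = T_a + (T₀ - T_a)e^(-kt).
Plug in T_a = 15, T₀ = 90, k = 0.15, t = 12: T(12) = 15 + (75)e^(-1.80) ≈ 27.4°C.


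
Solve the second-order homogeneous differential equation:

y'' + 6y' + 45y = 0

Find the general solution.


Characteristic equation: r² + 6r + 45 = 0.
Discriminant is negative; roots r = -3 ± 6i (complex conjugate pair).
General solution uses e^(α x)(C₁ cos(β x) + C₂ sin(β x)): y = e^(-3x)(C₁cos(6x) + C₂sin(6x)).


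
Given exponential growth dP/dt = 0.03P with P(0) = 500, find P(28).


The ODE dP/dt = 0.03P has solution P(t) = P(0)e^(0.03t).
Substitute P(0) = 500 and t = 28: P(28) = 500 e^(0.84) ≈ 1158.


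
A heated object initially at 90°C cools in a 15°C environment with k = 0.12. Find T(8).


Newton's law: dT/dt = -k(T - T_a) has solution T(t) = T_a + (T₀ - T_a)e^(-kt).
Plug in T_a = 15, T₀ = 90, k = 0.12, t = 8: T(8) = 15 + (75)e^(-0.96) ≈ 43.7°C.


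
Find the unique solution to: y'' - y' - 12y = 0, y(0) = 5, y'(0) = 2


Characteristic roots of r² - r - 12 = 0 are -3, 4.
General solution y = c₁ e^(-3x) + c₂ e^(4x).
Apply y(0) = 5: c₁ + c₂ = 5. Apply y'(0) = 2: -3 c₁ + 4 c₂ = 2.
Solve: c₁ = 18/7, c₂ = 17/7.
Particular solution: y = (18/7)e^(-3x) + (17/7)e^(4x).


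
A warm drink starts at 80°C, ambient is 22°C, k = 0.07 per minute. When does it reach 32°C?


From T(t) = T_a + (T₀ - T_a)e^(-kt), set T(t) = 32:
(32 - 22) / (80 - 22) = e^(-0.07t), so t = -ln(0.172)/0.07 ≈ 25.1 minutes.


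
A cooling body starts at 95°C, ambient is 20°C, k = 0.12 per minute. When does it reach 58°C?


From T(t) = T_a + (T₀ - T_a)e^(-kt), set T(t) = 58:
(58 - 20) / (95 - 20) = e^(-0.12t), so t = -ln(0.507)/0.12 ≈ 5.7 minutes.


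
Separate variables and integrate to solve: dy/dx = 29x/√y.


Separate: √y dy = 29x dx.
Integrate: (2/3)y^(3/2) = (29/2)x² + C.


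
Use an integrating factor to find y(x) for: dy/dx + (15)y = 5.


P(x) = 15, Q(x) = 5; integrating factor μ = e^(15x).
(μ y)' = 5e^(15x) ⇒ μ y = (1/3)e^(15x) + C.
Divide by μ: y = 1/3 + Ce^(-15x).


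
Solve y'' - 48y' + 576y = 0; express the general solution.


Characteristic equation: r² - 48r + 576 = 0, i.e. (r - 24)² = 0.
Repeated root r = 24; include an x factor for the second linearly independent solution.
General solution: y = (C₁ + C₂x)e^(24x).


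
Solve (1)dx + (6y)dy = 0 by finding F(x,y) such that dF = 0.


Check exactness: ∂M/∂y = 0 and ∂N/∂x = 0; equal, so the equation is exact.
Integrate M with respect to x (treating y as constant): ∫M dx = x + h(y).
Differentiate w.r.t. y and set equal to N: the x-dependent terms already match, leaving h'(y) = 6y. Integrate: h(y) = 3y^2.
So F(x,y) = x + 3y^2.
General solution: x + 3y^2 = C.


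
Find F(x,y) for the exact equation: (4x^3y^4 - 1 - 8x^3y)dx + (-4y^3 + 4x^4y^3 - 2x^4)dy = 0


Check exactness: ∂M/∂y = 16x^3y^3 - 8x^3 and ∂N/∂x = 16x^3y^3 - 8x^3; equal, so the equation is exact.
Integrate M with respect to x (treating y as constant): ∫M dx = x^4y^4 - x - 2x^4y + h(y).
Differentiate w.r.t. y and set equal to N: the x-dependent terms already match, leaving h'(y) = -4y^3. Integrate: h(y) = -y^4.
So F(x,y) = -y^4 + x^4y^4 - x - 2x^4y.
General solution: -y^4 + x^4y^4 - x - 2x^4y = C.


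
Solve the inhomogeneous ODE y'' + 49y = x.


Homogeneous: r² + 49 = 0 ⇒ r = ±7i, y_h = C₁cos(7x) + C₂sin(7x).
Polynomial forcing; try y_p = Ax + B. Then y_p'' + 49 y_p = 49(Ax + B) = x, so B = 0 and A = 1/49.
General solution: y = C₁cos(7x) + C₂sin(7x) + (1/49)x.


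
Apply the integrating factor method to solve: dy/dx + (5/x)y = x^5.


P(x) = 5/x ⇒ μ = x^5.
(x^5 y)' = x^5·x^5 = x^10.
Integrate: x^5 y = x^11/(11) + C.
Solve for y: y = (1/11)x^6 + C/x^5.


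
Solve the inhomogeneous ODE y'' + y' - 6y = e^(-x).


Characteristic roots of r² + r - 6 = 0 are -3, 2.
y_h = C₁e^(-3x) + C₂e^(2x).
Forcing exponent -1 is not a characteristic root; try y_p = Ae^(-x).
Substitute: A·(1 + (1)·-1 + (-6)) = A·-6 = 1, so A = -1/6.
General solution: y = C₁e^(-3x) + C₂e^(2x) - (1/6)e^(-x).


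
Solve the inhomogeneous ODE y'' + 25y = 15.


Homogeneous part: r² + 25 = 0 ⇒ r = ±5i, so y_h = C₁cos(5x) + C₂sin(5x).
Try constant y_p = A; plug in: 25A = 15 ⇒ A = 3/5.
General solution: y = C₁cos(5x) + C₂sin(5x) + 3/5.


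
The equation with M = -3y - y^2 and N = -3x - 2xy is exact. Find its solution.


Check exactness: ∂M/∂y = -3 - 2y and ∂N/∂x = -3 - 2y; equal, so the equation is exact.
Integrate M with respect to x (treating y as constant): ∫M dx = -3xy - xy^2 + h(y).
Differentiate w.r.t. y and set equal to N: all terms match, so h'(y) = 0 and h is a constant absorbed into C.
General solution: -3xy - xy^2 = C.


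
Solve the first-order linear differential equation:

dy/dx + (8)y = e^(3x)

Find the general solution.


P(x) = 8 ⇒ μ = e^(8x).
(μ y)' = e^(11x) ⇒ μ y = e^(11x)/11 + C.
Divide by μ: y = (1/11)e^(3x) + Ce^(-8x).


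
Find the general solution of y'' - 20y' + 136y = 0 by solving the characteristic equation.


Characteristic equation: r² - 20r + 136 = 0.
Discriminant is negative; roots r = 10 ± 6i (complex conjugate pair).
General solution uses e^(α x)(C₁ cos(β x) + C₂ sin(β x)): y = e^(10x)(C₁cos(6x) + C₂sin(6x)).


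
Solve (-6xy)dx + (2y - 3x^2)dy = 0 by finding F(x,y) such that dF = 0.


Check exactness: ∂M/∂y = -6x and ∂N/∂x = -6x; equal, so the equation is exact.
Integrate M with respect to x (treating y as constant): ∫M dx = -3x^2y + h(y).
Differentiate w.r.t. y and set equal to N: the x-dependent terms already match, leaving h'(y) = 2y. Integrate: h(y) = y^2.
So F(x,y) = y^2 - 3x^2y.
General solution: y^2 - 3x^2y = C.


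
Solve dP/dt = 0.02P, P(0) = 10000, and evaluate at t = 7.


The ODE dP/dt = 0.02P has solution P(t) = P(0)e^(0.02t).
Substitute P(0) = 10000 and t = 7: P(7) = 10000 e^(0.14) ≈ 11503.


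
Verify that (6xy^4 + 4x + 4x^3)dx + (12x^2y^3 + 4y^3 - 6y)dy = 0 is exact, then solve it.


Check exactness: ∂M/∂y = 24xy^3 and ∂N/∂x = 24xy^3; equal, so the equation is exact.
Integrate M with respect to x (treating y as constant): ∫M dx = 3x^2y^4 + 2x^2 + x^4 + h(y).
Differentiate w.r.t. y and set equal to N: the x-dependent terms already match, leaving h'(y) = 4y^3 - 6y. Integrate: h(y) = y^4 - 3y^2.
So F(x,y) = 3x^2y^4 + y^4 + 2x^2 - 3y^2 + x^4.
General solution: 3x^2y^4 + y^4 + 2x^2 - 3y^2 + x^4 = C.


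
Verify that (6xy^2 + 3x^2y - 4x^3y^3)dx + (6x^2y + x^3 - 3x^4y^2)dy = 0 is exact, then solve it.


Check exactness: ∂M/∂y = 12xy + 3x^2 - 12x^3y^2 and ∂N/∂x = 12xy + 3x^2 - 12x^3y^2; equal, so the equation is exact.
Integrate M with respect to x (treating y as constant): ∫M dx = 3x^2y^2 + x^3y - x^4y^3 + h(y).
Differentiate w.r.t. y and set equal to N: all terms match, so h'(y) = 0 and h is a constant absorbed into C.
General solution: 3x^2y^2 + x^3y - x^4y^3 = C.


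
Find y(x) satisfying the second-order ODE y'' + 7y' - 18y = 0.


Characteristic equation: r² + 7r - 18 = 0.
Factor: (r + 9)(r - 2) = 0 ⇒ r = -9, 2 (distinct real).
General solution: y = C₁e^(-9x) + C₂e^(2x).


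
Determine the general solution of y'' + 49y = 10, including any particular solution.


Homogeneous part: r² + 49 = 0 ⇒ r = ±7i, so y_h = C₁cos(7x) + C₂sin(7x).
Try constant y_p = A; plug in: 49A = 10 ⇒ A = 10/49.
General solution: y = C₁cos(7x) + C₂sin(7x) + 10/49.


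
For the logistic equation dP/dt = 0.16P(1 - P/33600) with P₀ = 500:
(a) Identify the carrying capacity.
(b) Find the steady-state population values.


Logistic ODE dP/dt = 0.16P(1 - P/33600) has equilibria where dP/dt = 0, i.e. P = 0 or P = 33600.
The coefficient (1 - P/K) = 0 when P = K, identifying K = 33600 as the carrying capacity.
(a) K = 33600; (b) equilibria P = 0 and P = 33600.


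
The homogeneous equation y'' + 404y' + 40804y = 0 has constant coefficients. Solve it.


Characteristic equation: r² + 404r + 40804 = 0, i.e. (r + 202)² = 0.
Repeated root r = -202; include an x factor for the second linearly independent solution.
General solution: y = (C₁ + C₂x)e^(-202x).


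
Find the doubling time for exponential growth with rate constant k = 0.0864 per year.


Exponential growth: P(t) = P₀ e^(0.0864t). Set P(t)/P₀ = 2: e^(0.0864t) = 2.
Solve: t = ln(2)/0.0864 ≈ 8.02 years.


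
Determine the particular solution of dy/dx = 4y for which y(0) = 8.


General solution of y' = 4y is y = Ce^(4x).
Apply y(0) = 8: C = 8.
Particular solution: y = 8e^(4x).


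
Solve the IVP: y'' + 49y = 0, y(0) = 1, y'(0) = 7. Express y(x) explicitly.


Characteristic roots of r² + 49 = 0 are ±7i, so y = C₁cos(7x) + C₂sin(7x).
Apply y(0) = 1: C₁ = 1. Differentiate and apply y'(0) = 7: 7·C₂ = 7, so C₂ = 1.
Particular solution: y = cos(7x) + sin(7x).


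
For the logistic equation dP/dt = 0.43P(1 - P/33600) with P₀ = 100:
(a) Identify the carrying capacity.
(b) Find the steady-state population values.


Logistic ODE dP/dt = 0.43P(1 - P/33600) has equilibria where dP/dt = 0, i.e. P = 0 or P = 33600.
The coefficient (1 - P/K) = 0 when P = K, identifying K = 33600 as the carrying capacity.
(a) K = 33600; (b) equilibria P = 0 and P = 33600.


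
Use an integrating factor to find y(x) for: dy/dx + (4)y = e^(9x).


P(x) = 4 ⇒ μ = e^(4x).
(μ y)' = e^(13x) ⇒ μ y = e^(13x)/13 + C.
Divide by μ: y = (1/13)e^(9x) + Ce^(-4x).


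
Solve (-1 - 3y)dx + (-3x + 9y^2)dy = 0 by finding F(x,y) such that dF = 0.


Check exactness: ∂M/∂y = -3 and ∂N/∂x = -3; equal, so the equation is exact.
Integrate M with respect to x (treating y as constant): ∫M dx = -x - 3xy + h(y).
Differentiate w.r.t. y and set equal to N: the x-dependent terms already match, leaving h'(y) = 9y^2. Integrate: h(y) = 3y^3.
So F(x,y) = -x - 3xy + 3y^3.
General solution: -x - 3xy + 3y^3 = C.


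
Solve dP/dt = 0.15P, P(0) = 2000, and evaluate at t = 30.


The ODE dP/dt = 0.15P has solution P(t) = P(0)e^(0.15t).
Substitute P(0) = 2000 and t = 30: P(30) = 2000 e^(4.50) ≈ 180034.


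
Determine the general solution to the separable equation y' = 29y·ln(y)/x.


Separate: dy/[y ln(y)] = 29 dx/x.
Substitute u = ln(y): du/u = 29 dx/x.
Integrate: ln|ln(y)| = 29ln|x| + C₀, hence ln(y) = C·x^29.


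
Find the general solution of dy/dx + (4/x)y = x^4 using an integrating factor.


P(x) = 4/x ⇒ μ = x^4.
(x^4 y)' = x^8 ⇒ x^4 y = x^9/(9) + C.
Solve for y: y = (1/9)x^5 + C/x^4.


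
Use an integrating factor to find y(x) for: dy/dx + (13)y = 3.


P(x) = 13, Q(x) = 3; integrating factor μ = e^(13x).
(μ y)' = 3e^(13x) ⇒ μ y = (3/13)e^(13x) + C.
Divide by μ: y = 3/13 + Ce^(-13x).


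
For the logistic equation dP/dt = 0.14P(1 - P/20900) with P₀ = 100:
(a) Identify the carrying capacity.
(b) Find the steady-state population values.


Logistic ODE dP/dt = 0.14P(1 - P/20900) has equilibria where dP/dt = 0, i.e. P = 0 or P = 20900.
The coefficient (1 - P/K) = 0 when P = K, identifying K = 20900 as the carrying capacity.
(a) K = 20900; (b) equilibria P = 0 and P = 20900.


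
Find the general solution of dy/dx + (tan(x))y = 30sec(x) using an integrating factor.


P(x) = tan(x) ⇒ μ = e^(∫tan(x)dx) = sec(x).
(sec(x) y)' = 30sec²(x) ⇒ sec(x) y = 30tan(x) + C.
Multiply by cos(x): y = 30sin(x) + C·cos(x).


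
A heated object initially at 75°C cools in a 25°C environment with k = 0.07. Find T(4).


Newton's law: dT/dt = -k(T - T_a) has solution T(t) = T_a + (T₀ - T_a)e^(-kt).
Plug in T_a = 25, T₀ = 75, k = 0.07, t = 4: T(4) = 25 + (50)e^(-0.28) ≈ 62.8°C.


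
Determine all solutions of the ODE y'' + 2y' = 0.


Characteristic equation: r² + 2r = 0.
Factor: (r + 2)(r - 0) = 0 ⇒ r = -2, 0 (distinct real).
General solution: y = C₁e^(-2x) + C₂.


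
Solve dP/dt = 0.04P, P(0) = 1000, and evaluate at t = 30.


The ODE dP/dt = 0.04P has solution P(t) = P(0)e^(0.04t).
Substitute P(0) = 1000 and t = 30: P(30) = 1000 e^(1.20) ≈ 3320.


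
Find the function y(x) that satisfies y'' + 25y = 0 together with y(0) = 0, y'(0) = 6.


Characteristic roots of r² + 25 = 0 are ±5i, so y = C₁cos(5x) + C₂sin(5x).
Apply y(0) = 0: C₁ = 0. Differentiate and apply y'(0) = 6: 5·C₂ = 6, so C₂ = 6/5.
Particular solution: y = (6/5)sin(5x).


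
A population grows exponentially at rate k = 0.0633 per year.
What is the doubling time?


Exponential growth: P(t) = P₀ e^(0.0633t). Set P(t)/P₀ = 2: e^(0.0633t) = 2.
Solve: t = ln(2)/0.0633 ≈ 10.95 years.


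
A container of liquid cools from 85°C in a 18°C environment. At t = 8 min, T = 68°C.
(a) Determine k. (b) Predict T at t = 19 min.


Newton's law: T(t) = T_a + (T₀ - T_a)e^(-kt).
(a) Use T(8) = 68: (68 - 18)/(85 - 18) = e^(-k·8), so k = -ln(0.746)/8 ≈ 0.0366.
(b) Apply k to t = 19: T(19) = 18 + (67)e^(-0.695) ≈ 51.4°C.


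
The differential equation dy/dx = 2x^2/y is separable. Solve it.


Separate variables: y dy = 2x^2 dx.
Integrate both sides: y²/2 = (2/3)x^3 + C₀.
Multiply by 2: y² = (4/3)x^3 + C.


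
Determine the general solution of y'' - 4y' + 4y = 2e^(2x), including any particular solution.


Characteristic polynomial (r - 2)² = 0; repeated root r = 2.
y_h = (C₁ + C₂x)e^(2x). Forcing matches the repeated root (resonance), so try y_p = Ax² e^(2x).
Substitute and solve for A: 2A = 2, so A = 1.
General solution: y = (C₁ + C₂x + x²)e^(2x).


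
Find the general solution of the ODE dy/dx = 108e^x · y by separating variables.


Separate variables: dy/y = 108e^x dx.
Integrate: ln|y| = 108e^x + C₀.
Exponentiate: y = Ce^(108e^x).


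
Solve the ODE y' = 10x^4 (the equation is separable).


Integrate both sides with respect to x: y = ∫ 10x^4 dx = 2x^5 + C.


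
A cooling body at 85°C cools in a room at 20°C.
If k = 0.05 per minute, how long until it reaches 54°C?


From T(t) = T_a + (T₀ - T_a)e^(-kt), set T(t) = 54:
(54 - 20) / (85 - 20) = e^(-0.05t), so t = -ln(0.523)/0.05 ≈ 13.0 minutes.


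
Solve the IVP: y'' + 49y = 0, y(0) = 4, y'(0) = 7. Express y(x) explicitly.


Characteristic roots of r² + 49 = 0 are ±7i, so y = C₁cos(7x) + C₂sin(7x).
Apply y(0) = 4: C₁ = 4. Differentiate and apply y'(0) = 7: 7·C₂ = 7, so C₂ = 1.
Particular solution: y = 4cos(7x) + sin(7x).


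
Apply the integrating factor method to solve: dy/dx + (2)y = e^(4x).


P(x) = 2 ⇒ μ = e^(2x).
(μ y)' = e^(6x) ⇒ μ y = e^(6x)/6 + C.
Divide by μ: y = (1/6)e^(4x) + Ce^(-2x).


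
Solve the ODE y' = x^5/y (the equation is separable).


Separate variables: y dy = x^5 dx.
Integrate both sides: y²/2 = (1/6)x^6 + C₀.
Multiply by 2: y² = (1/3)x^6 + C.


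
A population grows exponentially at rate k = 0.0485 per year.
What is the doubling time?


Exponential growth: P(t) = P₀ e^(0.0485t). Set P(t)/P₀ = 2: e^(0.0485t) = 2.
Solve: t = ln(2)/0.0485 ≈ 14.29 years.


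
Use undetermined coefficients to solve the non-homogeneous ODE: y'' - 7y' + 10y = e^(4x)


Characteristic roots of r² - 7r + 10 = 0 are 5, 2.
y_h = C₁e^(5x) + C₂e^(2x).
Forcing exponent 4 is not a characteristic root; try y_p = Ae^(4x).
Substitute: A·(16 + (-7)·4 + (10)) = A·-2 = 1, so A = -1/2.
General solution: y = C₁e^(5x) + C₂e^(2x) - (1/2)e^(4x).


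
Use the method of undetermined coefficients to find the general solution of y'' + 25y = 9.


Homogeneous part: r² + 25 = 0 ⇒ r = ±5i, so y_h = C₁cos(5x) + C₂sin(5x).
Try constant y_p = A; plug in: 25A = 9 ⇒ A = 9/25.
General solution: y = C₁cos(5x) + C₂sin(5x) + 9/25.


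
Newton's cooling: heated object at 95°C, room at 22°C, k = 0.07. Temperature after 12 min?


Newton's law: dT/dt = -k(T - T_a) has solution T(t) = T_a + (T₀ - T_a)e^(-kt).
Plug in T_a = 22, T₀ = 95, k = 0.07, t = 12: T(12) = 22 + (73)e^(-0.84) ≈ 53.5°C.


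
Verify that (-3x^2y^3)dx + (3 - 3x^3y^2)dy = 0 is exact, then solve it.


Check exactness: ∂M/∂y = -9x^2y^2 and ∂N/∂x = -9x^2y^2; equal, so the equation is exact.
Integrate M with respect to x (treating y as constant): ∫M dx = -x^3y^3 + h(y).
Differentiate w.r.t. y and set equal to N: the x-dependent terms already match, leaving h'(y) = 3. Integrate: h(y) = 3y.
So F(x,y) = 3y - x^3y^3.
General solution: 3y - x^3y^3 = C.


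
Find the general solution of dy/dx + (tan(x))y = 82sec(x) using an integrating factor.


P(x) = tan(x) ⇒ μ = e^(∫tan(x)dx) = sec(x).
(sec(x) y)' = 82sec²(x) ⇒ sec(x) y = 82tan(x) + C.
Multiply by cos(x): y = 82sin(x) + C·cos(x).


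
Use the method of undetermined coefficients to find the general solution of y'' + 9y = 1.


Homogeneous part: r² + 9 = 0 ⇒ r = ±3i, so y_h = C₁cos(3x) + C₂sin(3x).
Try constant y_p = A; plug in: 9A = 1 ⇒ A = 1/9.
General solution: y = C₁cos(3x) + C₂sin(3x) + 1/9.


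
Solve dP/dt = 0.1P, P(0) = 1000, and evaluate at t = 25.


The ODE dP/dt = 0.1P has solution P(t) = P(0)e^(0.1t).
Substitute P(0) = 1000 and t = 25: P(25) = 1000 e^(2.50) ≈ 12182.


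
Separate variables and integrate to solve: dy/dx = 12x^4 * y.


Separate variables: dy/y = 12x^4 dx.
Integrate: ln|y| = (12/5)x^5 + C₀.
Exponentiate: y = Ce^((12/5)x^5).


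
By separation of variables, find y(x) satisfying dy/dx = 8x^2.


Integrate both sides with respect to x: y = ∫ 8x^2 dx = (8/3)x^3 + C.


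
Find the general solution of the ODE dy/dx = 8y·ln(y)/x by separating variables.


Separate: dy/[y ln(y)] = 8 dx/x.
Substitute u = ln(y): du/u = 8 dx/x.
Integrate: ln|ln(y)| = 8ln|x| + C₀, hence ln(y) = C·x^8.


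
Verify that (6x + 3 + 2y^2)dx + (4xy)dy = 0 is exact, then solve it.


Check exactness: ∂M/∂y = 4y and ∂N/∂x = 4y; equal, so the equation is exact.
Integrate M with respect to x (treating y as constant): ∫M dx = 3x^2 + 3x + 2xy^2 + h(y).
Differentiate w.r.t. y and set equal to N: all terms match, so h'(y) = 0 and h is a constant absorbed into C.
General solution: 3x^2 + 3x + 2xy^2 = C.


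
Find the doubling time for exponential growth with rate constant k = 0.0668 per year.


Exponential growth: P(t) = P₀ e^(0.0668t). Set P(t)/P₀ = 2: e^(0.0668t) = 2.
Solve: t = ln(2)/0.0668 ≈ 10.38 years.


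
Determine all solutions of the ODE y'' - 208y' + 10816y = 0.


Characteristic equation: r² - 208r + 10816 = 0, i.e. (r - 104)² = 0.
Repeated root r = 104; include an x factor for the second linearly independent solution.
General solution: y = (C₁ + C₂x)e^(104x).


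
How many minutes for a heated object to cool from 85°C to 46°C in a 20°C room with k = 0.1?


From T(t) = T_a + (T₀ - T_a)e^(-kt), set T(t) = 46:
(46 - 20) / (85 - 20) = e^(-0.1t), so t = -ln(0.400)/0.1 ≈ 9.2 minutes.


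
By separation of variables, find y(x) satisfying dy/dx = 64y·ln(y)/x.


Separate: dy/[y ln(y)] = 64 dx/x.
Substitute u = ln(y): du/u = 64 dx/x.
Integrate: ln|ln(y)| = 64ln|x| + C₀, hence ln(y) = C·x^64.


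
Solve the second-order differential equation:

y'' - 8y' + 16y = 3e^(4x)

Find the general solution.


Characteristic polynomial (r - 4)² = 0; repeated root r = 4.
y_h = (C₁ + C₂x)e^(4x). Forcing matches the repeated root (resonance), so try y_p = Ax² e^(4x).
Substitute and solve for A: 2A = 3, so A = 3/2.
General solution: y = (C₁ + C₂x + (3/2)x²)e^(4x).


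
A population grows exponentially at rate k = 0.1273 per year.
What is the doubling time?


Exponential growth: P(t) = P₀ e^(0.1273t). Set P(t)/P₀ = 2: e^(0.1273t) = 2.
Solve: t = ln(2)/0.1273 ≈ 5.44 years.


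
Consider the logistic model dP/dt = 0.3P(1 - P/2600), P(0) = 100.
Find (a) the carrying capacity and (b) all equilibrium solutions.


Logistic ODE dP/dt = 0.3P(1 - P/2600) has equilibria where dP/dt = 0, i.e. P = 0 or P = 2600.
The coefficient (1 - P/K) = 0 when P = K, identifying K = 2600 as the carrying capacity.
(a) K = 2600; (b) equilibria P = 0 and P = 2600.


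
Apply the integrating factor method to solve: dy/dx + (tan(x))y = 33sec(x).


P(x) = tan(x) ⇒ μ = e^(∫tan(x)dx) = sec(x).
(sec(x) y)' = 33sec²(x) ⇒ sec(x) y = 33tan(x) + C.
Multiply by cos(x): y = 33sin(x) + C·cos(x).


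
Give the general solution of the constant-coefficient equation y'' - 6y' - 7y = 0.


Characteristic equation: r² - 6r - 7 = 0.
Factor: (r + 1)(r - 7) = 0 ⇒ r = -1, 7 (distinct real).
General solution: y = C₁e^(-x) + C₂e^(7x).


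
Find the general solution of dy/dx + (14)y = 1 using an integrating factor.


P(x) = 14, Q(x) = 1; integrating factor μ = e^(14x).
(μ y)' = e^(14x) ⇒ μ y = (1/14)e^(14x) + C.
Divide by μ: y = 1/14 + Ce^(-14x).


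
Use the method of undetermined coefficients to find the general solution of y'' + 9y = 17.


Homogeneous part: r² + 9 = 0 ⇒ r = ±3i, so y_h = C₁cos(3x) + C₂sin(3x).
Try constant y_p = A; plug in: 9A = 17 ⇒ A = 17/9.
General solution: y = C₁cos(3x) + C₂sin(3x) + 17/9.


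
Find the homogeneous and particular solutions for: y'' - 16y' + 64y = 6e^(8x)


Characteristic polynomial (r - 8)² = 0; repeated root r = 8.
y_h = (C₁ + C₂x)e^(8x). Forcing matches the repeated root (resonance), so try y_p = Ax² e^(8x).
Substitute and solve for A: 2A = 6, so A = 3.
General solution: y = (C₁ + C₂x + 3x²)e^(8x).


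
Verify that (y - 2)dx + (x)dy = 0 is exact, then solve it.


Check exactness: ∂M/∂y = 1 and ∂N/∂x = 1; equal, so the equation is exact.
Integrate M with respect to x (treating y as constant): ∫M dx = xy - 2x + h(y).
Differentiate w.r.t. y and set equal to N: all terms match, so h'(y) = 0 and h is a constant absorbed into C.
General solution: xy - 2x = C.


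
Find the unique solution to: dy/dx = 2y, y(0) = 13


General solution of y' = 2y is y = Ce^(2x).
Apply y(0) = 13: C = 13.
Particular solution: y = 13e^(2x).


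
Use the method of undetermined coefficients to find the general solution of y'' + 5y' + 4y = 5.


Characteristic roots of r² + 5r + 4 = 0 are -1, -4.
y_h = C₁e^(-x) + C₂e^(-4x).
Constant forcing; try y_p = A. Then 4A = 5 ⇒ A = 5/4.
General solution: y = C₁e^(-x) + C₂e^(-4x) + 5/4.


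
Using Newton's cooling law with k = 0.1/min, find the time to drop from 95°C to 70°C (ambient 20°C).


From T(t) = T_a + (T₀ - T_a)e^(-kt), set T(t) = 70:
(70 - 20) / (95 - 20) = e^(-0.1t), so t = -ln(0.667)/0.1 ≈ 4.1 minutes.


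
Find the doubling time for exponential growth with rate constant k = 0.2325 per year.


Exponential growth: P(t) = P₀ e^(0.2325t). Set P(t)/P₀ = 2: e^(0.2325t) = 2.
Solve: t = ln(2)/0.2325 ≈ 2.98 years.


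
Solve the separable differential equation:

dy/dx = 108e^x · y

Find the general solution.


Separate variables: dy/y = 108e^x dx.
Integrate: ln|y| = 108e^x + C₀.
Exponentiate: y = Ce^(108e^x).


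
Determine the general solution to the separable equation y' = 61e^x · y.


Separate variables: dy/y = 61e^x dx.
Integrate: ln|y| = 61e^x + C₀.
Exponentiate: y = Ce^(61e^x).


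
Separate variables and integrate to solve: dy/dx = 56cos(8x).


g(y) = 1, so integrate directly: y = ∫ 56cos(8x) dx = 7sin(8x) + C.


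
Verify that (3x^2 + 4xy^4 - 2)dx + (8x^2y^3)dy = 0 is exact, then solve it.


Check exactness: ∂M/∂y = 16xy^3 and ∂N/∂x = 16xy^3; equal, so the equation is exact.
Integrate M with respect to x (treating y as constant): ∫M dx = x^3 + 2x^2y^4 - 2x + h(y).
Differentiate w.r.t. y and set equal to N: all terms match, so h'(y) = 0 and h is a constant absorbed into C.
General solution: x^3 + 2x^2y^4 - 2x = C.


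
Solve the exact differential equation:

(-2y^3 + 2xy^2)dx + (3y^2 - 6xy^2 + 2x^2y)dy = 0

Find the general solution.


Check exactness: ∂M/∂y = -6y^2 + 4xy and ∂N/∂x = -6y^2 + 4xy; equal, so the equation is exact.
Integrate M with respect to x (treating y as constant): ∫M dx = -2xy^3 + x^2y^2 + h(y).
Differentiate w.r.t. y and set equal to N: the x-dependent terms already match, leaving h'(y) = 3y^2. Integrate: h(y) = y^3.
So F(x,y) = y^3 - 2xy^3 + x^2y^2.
General solution: y^3 - 2xy^3 + x^2y^2 = C.


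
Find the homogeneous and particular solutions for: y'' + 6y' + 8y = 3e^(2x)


Characteristic roots of r² + 6r + 8 = 0 are -2, -4.
y_h = C₁e^(-2x) + C₂e^(-4x).
Forcing exponent 2 is not a characteristic root; try y_p = Ae^(2x).
Substitute: A·(4 + (6)·2 + (8)) = A·24 = 3, so A = 1/8.
General solution: y = C₁e^(-2x) + C₂e^(-4x) + (1/8)e^(2x).


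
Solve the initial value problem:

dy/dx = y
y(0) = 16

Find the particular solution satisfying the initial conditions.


General solution of y' = y is y = Ce^(x).
Apply y(0) = 16: C = 16.
Particular solution: y = 16e^(x).


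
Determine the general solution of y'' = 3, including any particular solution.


Characteristic polynomial (r - 0)² = 0; repeated root r = 0.
y_h = (C₁ + C₂x). Forcing matches the repeated root (resonance), so try y_p = Ax².
Substitute and solve for A: 2A = 3, so A = 3/2.
General solution: y = C₁ + C₂x + (3/2)x².


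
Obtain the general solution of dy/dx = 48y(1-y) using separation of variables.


Separate: dy/[y(1-y)] = 48 dx.
Partial fractions: 1/[y(1-y)] = 1/y + 1/(1-y).
Integrate: ln|y/(1-y)| = 48x + C₀.
Solve for y: y = 1/(1 + Ce^(-48x)).


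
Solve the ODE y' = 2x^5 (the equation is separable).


Integrate both sides with respect to x: y = ∫ 2x^5 dx = (1/3)x^6 + C.


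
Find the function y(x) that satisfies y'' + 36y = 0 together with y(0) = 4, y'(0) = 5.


Characteristic roots of r² + 36 = 0 are ±6i, so y = C₁cos(6x) + C₂sin(6x).
Apply y(0) = 4: C₁ = 4. Differentiate and apply y'(0) = 5: 6·C₂ = 5, so C₂ = 5/6.
Particular solution: y = 4cos(6x) + (5/6)sin(6x).


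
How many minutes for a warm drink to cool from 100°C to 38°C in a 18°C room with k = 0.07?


From T(t) = T_a + (T₀ - T_a)e^(-kt), set T(t) = 38:
(38 - 18) / (100 - 18) = e^(-0.07t), so t = -ln(0.244)/0.07 ≈ 20.2 minutes.


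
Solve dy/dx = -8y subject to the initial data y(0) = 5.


General solution of y' = -8y is y = Ce^(-8x).
Apply y(0) = 5: C = 5.
Particular solution: y = 5e^(-8x).
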